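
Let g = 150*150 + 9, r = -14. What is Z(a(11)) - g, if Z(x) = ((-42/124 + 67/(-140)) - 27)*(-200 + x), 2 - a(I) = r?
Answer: -18868823/1085 ≈ -17391.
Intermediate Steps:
a(I) = 16 (a(I) = 2 - 1*(-14) = 2 + 14 = 16)
g = 22509 (g = 22500 + 9 = 22509)
Z(x) = 1207270/217 - 120727*x/4340 (Z(x) = ((-42*1/124 + 67*(-1/140)) - 27)*(-200 + x) = ((-21/62 - 67/140) - 27)*(-200 + x) = (-3547/4340 - 27)*(-200 + x) = -120727*(-200 + x)/4340 = 1207270/217 - 120727*x/4340)
Z(a(11)) - g = (1207270/217 - 120727/4340*16) - 1*22509 = (1207270/217 - 482908/1085) - 22509 = 5553442/1085 - 22509 = -18868823/1085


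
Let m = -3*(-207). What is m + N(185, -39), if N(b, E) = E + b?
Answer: 767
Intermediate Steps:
m = 621
m + N(185, -39) = 621 + (-39 + 185) = 621 + 146 = 767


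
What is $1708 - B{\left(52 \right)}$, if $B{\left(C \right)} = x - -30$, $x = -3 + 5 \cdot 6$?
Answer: $1651$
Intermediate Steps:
$x = 27$ ($x = -3 + 30 = 27$)
$B{\left(C \right)} = 57$ ($B{\left(C \right)} = 27 - -30 = 27 + 30 = 57$)
$1708 - B{\left(52 \right)} = 1708 - 57 = 1651$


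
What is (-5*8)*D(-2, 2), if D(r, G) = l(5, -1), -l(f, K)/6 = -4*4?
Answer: -3840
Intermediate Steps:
l(f, K) = 96 (l(f, K) = -(-24)*4 = -6*(-16) = 96)
D(r, G) = 96
(-5*8)*D(-2, 2) = -5*8*96 = -40*96 = -3840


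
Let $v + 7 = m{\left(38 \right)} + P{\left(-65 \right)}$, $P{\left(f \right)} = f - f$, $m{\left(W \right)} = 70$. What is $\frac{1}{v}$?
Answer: $\frac{1}{63} \approx 0.015873$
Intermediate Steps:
$P{\left(f \right)} = 0$
$v = 63$ ($v = -7 + \left(70 + 0\right) = -7 + 70 = 63$)
$\frac{1}{v} = \frac{1}{63}$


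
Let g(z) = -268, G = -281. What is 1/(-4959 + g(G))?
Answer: -1/5227 ≈ -0.00019131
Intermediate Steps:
1/(-4959 + g(G)) = 1/(-4959 - 268) = 1/(-5227) = -1/5227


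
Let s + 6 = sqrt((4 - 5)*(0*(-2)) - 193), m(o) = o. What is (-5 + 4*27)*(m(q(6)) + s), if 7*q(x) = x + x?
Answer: -3090/7 + 103*I*sqrt(193) ≈ -441.43 + 1430.9*I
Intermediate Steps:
q(x) = 2*x/7 (q(x) = (x + x)/7 = (2*x)/7 = 2*x/7)
s = -6 + I*sqrt(193) (s = -6 + sqrt((4 - 5)*(0*(-2)) - 193) = -6 + sqrt(-1*0 - 193) = -6 + sqrt(0 - 193) = -6 + sqrt(-193) = -6 + I*sqrt(193) ≈ -6.0 + 13.892*I)
(-5 + 4*27)*(m(q(6)) + s) = (-5 + 4*27)*((2/7)*6 + (-6 + I*sqrt(193))) = (-5 + 108)*(12/7 + (-6 + I*sqrt(193))) = 103*(-30/7 + I*sqrt(193)) = -3090/7 + 103*I*sqrt(193)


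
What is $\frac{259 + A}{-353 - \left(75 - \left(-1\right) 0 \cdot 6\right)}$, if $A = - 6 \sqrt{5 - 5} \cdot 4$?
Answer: $- \frac{259}{428} \approx -0.60514$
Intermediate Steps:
$A = 0$ ($A = - 6 \sqrt{5 - 5} \cdot 4 = - 6 \sqrt{0} \cdot 4 = \left(-6\right) 0 \cdot 4 = 0 \cdot 4 = 0$)
$\frac{259 + A}{-353 - \left(75 - \left(-1\right) 0 \cdot 6\right)} = \frac{259 + 0}{-353 - \left(75 - \left(-1\right) 0 \cdot 6\right)} = \frac{259}{-353 + \left(0 \cdot 6 - 75\right)} = \frac{259}{-353 + \left(0 - 75\right)} = \frac{259}{-353 - 75} = \frac{259}{-428} = 259 \left(- \frac{1}{428}\right) = - \frac{259}{428}$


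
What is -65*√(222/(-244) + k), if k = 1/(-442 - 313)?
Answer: -13*I*√7730515970/18422 ≈ -62.046*I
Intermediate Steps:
k = -1/755 (k = 1/(-755) = -1/755 ≈ -0.0013245)
-65*√(222/(-244) + k) = -65*√(222/(-244) - 1/755) = -65*√(222*(-1/244) - 1/755) = -65*√(-111/122 - 1/755) = -13*I*√7730515970/18422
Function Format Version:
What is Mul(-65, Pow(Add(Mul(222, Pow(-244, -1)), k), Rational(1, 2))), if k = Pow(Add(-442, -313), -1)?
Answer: Mul(Rational(-13, 18422), I, Pow(7730515970, Rational(1, 2))) ≈ Mul(-62.046, I)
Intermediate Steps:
k = Rational(-1, 755) (k = Pow(-755, -1) = Rational(-1, 755) ≈ -0.0013245)
Mul(-65, Pow(Add(Mul(222, Pow(-244, -1)), k), Rational(1, 2))) = Mul(-65, Pow(Add(Mul(222, Pow(-244, -1)), Rational(-1, 755)), Rational(1, 2))) = Mul(-65, Pow(Add(Mul(222, Rational(-1, 244)), Rational(-1, 755)), Rational(1, 2))) = Mul(-65, Pow(Add(Rational(-111, 122), Rational(-1, 755)), Rational(1, 2))) = Mul(-65, Pow(Rational(-83927, 92110), Rational(1, 2))) = Mul(-65, Mul(Rational(1, 92110), I, Pow(7730515970, Rational(1, 2)))) = Mul(Rational(-13, 18422), I, Pow(7730515970, Rational(1, 2)))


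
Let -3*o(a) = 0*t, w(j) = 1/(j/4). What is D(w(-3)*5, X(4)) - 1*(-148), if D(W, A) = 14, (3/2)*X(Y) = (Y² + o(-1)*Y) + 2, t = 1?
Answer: 162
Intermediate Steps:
w(j) = 4/j (w(j) = 1/(j*(¼)) = 1/(j/4) = 4/j)
o(a) = 0 (o(a) = -0 = -⅓*0 = 0)
X(Y) = 4/3 + 2*Y²/3 (X(Y) = 2*((Y² + 0*Y) + 2)/3 = 2*((Y² + 0) + 2)/3 = 2*(Y² + 2)/3 = 2*(2 + Y²)/3 = 4/3 + 2*Y²/3)
D(w(-3)*5, X(4)) - 1*(-148) = 14 - 1*(-148) = 14 + 148 = 162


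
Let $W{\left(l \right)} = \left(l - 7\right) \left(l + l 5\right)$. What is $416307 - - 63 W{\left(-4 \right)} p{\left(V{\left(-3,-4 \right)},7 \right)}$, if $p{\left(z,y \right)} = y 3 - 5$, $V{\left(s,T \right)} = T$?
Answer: $682419$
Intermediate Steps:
$p{\left(z,y \right)} = -5 + 3 y$ ($p{\left(z,y \right)} = 3 y - 5 = -5 + 3 y$)
$W{\left(l \right)} = 6 l \left(-7 + l\right)$ ($W{\left(l \right)} = \left(-7 + l\right) \left(l + 5 l\right) = \left(-7 + l\right) 6 l = 6 l \left(-7 + l\right)$)
$416307 - - 63 W{\left(-4 \right)} p{\left(V{\left(-3,-4 \right)},7 \right)} = 416307 - - 63 \cdot 6 \left(-4\right) \left(-7 - 4\right) \left(-5 + 3 \cdot 7\right) = 416307 - - 63 \cdot 6 \left(-4\right) \left(-11\right) \left(-5 + 21\right) = 416307 - \left(-63\right) 264 \cdot 16 = 416307 - \left(-16632\right) 16 = 416307 - -266112 = 416307 + 266112 = 682419$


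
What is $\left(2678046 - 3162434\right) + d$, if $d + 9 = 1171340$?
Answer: $686943$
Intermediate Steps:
$d = 1171331$ ($d = -9 + 1171340 = 1171331$)
$\left(2678046 - 3162434\right) + d = \left(2678046 - 3162434\right) + 1171331 = -484388 + 1171331 = 686943$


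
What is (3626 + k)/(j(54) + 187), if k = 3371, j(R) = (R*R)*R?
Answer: 6997/157651 ≈ 0.044383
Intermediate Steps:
j(R) = R³ (j(R) = R²*R = R³)
(3626 + k)/(j(54) + 187) = (3626 + 3371)/(54³ + 187) = 6997/(157464 + 187) = 6997/157651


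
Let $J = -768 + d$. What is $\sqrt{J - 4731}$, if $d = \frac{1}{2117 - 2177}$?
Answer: $\frac{i \sqrt{4949115}}{30} \approx 74.155 i$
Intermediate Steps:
$d = - \frac{1}{60}$ ($d = \frac{1}{-60} = - \frac{1}{60} \approx -0.016667$)
$J = - \frac{46081}{60}$ ($J = -768 - \frac{1}{60} = - \frac{46081}{60} \approx -768.02$)
$\sqrt{J - 4731} = \sqrt{- \frac{46081}{60} - 4731} = \sqrt{- \frac{329941}{60}} = \frac{i \sqrt{4949115}}{30}$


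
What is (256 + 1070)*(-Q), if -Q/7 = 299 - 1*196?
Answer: 956046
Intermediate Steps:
Q = -721 (Q = -7*(299 - 1*196) = -7*(299 - 196) = -7*103 = -721)
(256 + 1070)*(-Q) = (256 + 1070)*(-1*(-721)) = 1326*721 = 956046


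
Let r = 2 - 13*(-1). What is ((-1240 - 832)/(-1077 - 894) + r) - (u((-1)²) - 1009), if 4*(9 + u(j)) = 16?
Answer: 2030231/1971 ≈ 1030.1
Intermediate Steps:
r = 15 (r = 2 + 13 = 15)
u(j) = -5 (u(j) = -9 + (¼)*16 = -9 + 4 = -5)
((-1240 - 832)/(-1077 - 894) + r) - (u((-1)²) - 1009) = ((-1240 - 832)/(-1077 - 894) + 15) - (-5 - 1009) = (-2072/(-1971) + 15) - 1*(-1014) = (-2072*(-1/1971) + 15) + 1014 = (2072/1971 + 15) + 1014 = 31637/1971 + 1014 = 2030231/1971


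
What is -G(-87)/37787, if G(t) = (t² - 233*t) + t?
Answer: -957/1303 ≈ -0.73446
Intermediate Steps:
G(t) = t² - 232*t
-G(-87)/37787 = -(-87*(-232 - 87))/37787 = -(-87*(-319))/37787 = -27753/37787 = -1*957/1303 = -957/1303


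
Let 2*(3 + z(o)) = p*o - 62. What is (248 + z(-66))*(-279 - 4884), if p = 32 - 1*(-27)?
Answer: 8947479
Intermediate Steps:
p = 59 (p = 32 + 27 = 59)
z(o) = -34 + 59*o/2 (z(o) = -3 + (59*o - 62)/2 = -3 + (-62 + 59*o)/2 = -3 + (-31 + 59*o/2) = -34 + 59*o/2)
(248 + z(-66))*(-279 - 4884) = (248 + (-34 + (59/2)*(-66)))*(-279 - 4884) = (248 + (-34 - 1947))*(-5163) = (248 - 1981)*(-5163) = -1733*(-5163) = 8947479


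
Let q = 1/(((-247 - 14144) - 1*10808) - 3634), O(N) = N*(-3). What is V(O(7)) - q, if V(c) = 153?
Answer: 4411450/28833 ≈ 153.00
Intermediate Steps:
O(N) = -3*N
q = -1/28833 (q = 1/((-14391 - 10808) - 3634) = 1/(-25199 - 3634) = 1/(-28833) = -1/28833 ≈ -3.4682e-5)
V(O(7)) - q = 153 - 1*(-1/28833) = 153 + 1/28833 = 4411450/28833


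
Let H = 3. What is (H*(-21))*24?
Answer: -1512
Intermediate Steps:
(H*(-21))*24 = (3*(-21))*24 = -63*24 = -1512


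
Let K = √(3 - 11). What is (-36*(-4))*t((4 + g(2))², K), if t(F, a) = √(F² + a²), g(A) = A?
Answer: 288*√322 ≈ 5168.0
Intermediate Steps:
K = 2*I*√2 (K = √(-8) = 2*I*√2 ≈ 2.8284*I)
(-36*(-4))*t((4 + g(2))², K) = (-36*(-4))*√(((4 + 2)²)² + (2*I*√2)²) = 144*√((6²)² - 8) = 144*√(36² - 8) = 144*√(1296 - 8) = 144*√1288 = 144*(2*√322) = 288*√322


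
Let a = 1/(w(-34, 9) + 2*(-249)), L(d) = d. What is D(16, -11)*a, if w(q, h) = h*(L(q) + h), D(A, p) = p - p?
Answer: 0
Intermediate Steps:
D(A, p) = 0
w(q, h) = h*(h + q) (w(q, h) = h*(q + h) = h*(h + q))
a = -1/723 (a = 1/(9*(9 - 34) + 2*(-249)) = 1/(9*(-25) - 498) = 1/(-225 - 498) = 1/(-723) = -1/723 ≈ -0.0013831)
D(16, -11)*a = 0*(-1/723) = 0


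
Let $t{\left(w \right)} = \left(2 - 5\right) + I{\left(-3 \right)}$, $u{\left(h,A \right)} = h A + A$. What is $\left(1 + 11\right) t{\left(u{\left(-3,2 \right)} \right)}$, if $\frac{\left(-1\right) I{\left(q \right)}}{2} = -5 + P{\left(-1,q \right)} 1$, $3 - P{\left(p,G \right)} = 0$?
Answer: $12$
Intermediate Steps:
$P{\left(p,G \right)} = 3$ ($P{\left(p,G \right)} = 3 - 0 = 3 + 0 = 3$)
$I{\left(q \right)} = 4$ ($I{\left(q \right)} = - 2 \left(-5 + 3 \cdot 1\right) = - 2 \left(-5 + 3\right) = \left(-2\right) \left(-2\right) = 4$)
$u{\left(h,A \right)} = A + A h$ ($u{\left(h,A \right)} = A h + A = A + A h$)
$t{\left(w \right)} = 1$ ($t{\left(w \right)} = \left(2 - 5\right) + 4 = -3 + 4 = 1$)
$\left(1 + 11\right) t{\left(u{\left(-3,2 \right)} \right)} = \left(1 + 11\right) 1 = 12 \cdot 1 = 12$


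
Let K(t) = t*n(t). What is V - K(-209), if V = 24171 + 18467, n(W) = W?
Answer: -1043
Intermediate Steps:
V = 42638
K(t) = t² (K(t) = t*t = t²)
V - K(-209) = 42638 - 1*(-209)² = 42638 - 1*43681 = 42638 - 43681 = -1043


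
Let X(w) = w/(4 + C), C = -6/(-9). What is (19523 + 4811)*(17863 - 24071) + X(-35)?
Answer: -302130959/2 ≈ -1.5107e+8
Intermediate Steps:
C = ⅔ (C = -6*(-⅑) = ⅔ ≈ 0.66667)
X(w) = 3*w/14 (X(w) = w/(4 + ⅔) = w/(14/3) = w*(3/14) = 3*w/14)
(19523 + 4811)*(17863 - 24071) + X(-35) = (19523 + 4811)*(17863 - 24071) + (3/14)*(-35) = 24334*(-6208) - 15/2 = -151065472 - 15/2 = -302130959/2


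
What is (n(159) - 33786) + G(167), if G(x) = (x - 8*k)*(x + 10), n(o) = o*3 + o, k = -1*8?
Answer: 7737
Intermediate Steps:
k = -8
n(o) = 4*o (n(o) = 3*o + o = 4*o)
G(x) = (10 + x)*(64 + x) (G(x) = (x - 8*(-8))*(x + 10) = (x + 64)*(10 + x) = (64 + x)*(10 + x) = (10 + x)*(64 + x))
(n(159) - 33786) + G(167) = (4*159 - 33786) + (640 + 167² + 74*167) = (636 - 33786) + (640 + 27889 + 12358) = -33150 + 40887 = 7737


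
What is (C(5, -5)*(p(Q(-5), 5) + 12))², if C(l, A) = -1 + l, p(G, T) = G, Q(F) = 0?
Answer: 2304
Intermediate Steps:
(C(5, -5)*(p(Q(-5), 5) + 12))² = ((-1 + 5)*(0 + 12))² = (4*12)² = 48² = 2304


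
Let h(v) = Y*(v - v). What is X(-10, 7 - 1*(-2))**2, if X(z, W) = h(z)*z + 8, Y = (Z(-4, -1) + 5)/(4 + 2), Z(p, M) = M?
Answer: 64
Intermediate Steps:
Y = 2/3 (Y = (-1 + 5)/(4 + 2) = 4/6 = 4*(1/6) = 2/3 ≈ 0.66667)
h(v) = 0 (h(v) = 2*(v - v)/3 = (2/3)*0 = 0)
X(z, W) = 8 (X(z, W) = 0*z + 8 = 0 + 8 = 8)
X(-10, 7 - 1*(-2))**2 = 8**2 = 64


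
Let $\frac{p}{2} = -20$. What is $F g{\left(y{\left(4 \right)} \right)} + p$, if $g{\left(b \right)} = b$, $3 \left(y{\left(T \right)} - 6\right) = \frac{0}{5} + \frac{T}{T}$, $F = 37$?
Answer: $\frac{583}{3} \approx 194.33$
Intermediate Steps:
$p = -40$ ($p = 2 \left(-20\right) = -40$)
$y{\left(T \right)} = \frac{19}{3}$ ($y{\left(T \right)} = 6 + \frac{\frac{0}{5} + \frac{T}{T}}{3} = 6 + \frac{0 \cdot \frac{1}{5} + 1}{3} = 6 + \frac{0 + 1}{3} = 6 + \frac{1}{3} \cdot 1 = 6 + \frac{1}{3} = \frac{19}{3}$)
$F g{\left(y{\left(4 \right)} \right)} + p = 37 \cdot \frac{19}{3} - 40 = \frac{703}{3} - 40 = \frac{583}{3}$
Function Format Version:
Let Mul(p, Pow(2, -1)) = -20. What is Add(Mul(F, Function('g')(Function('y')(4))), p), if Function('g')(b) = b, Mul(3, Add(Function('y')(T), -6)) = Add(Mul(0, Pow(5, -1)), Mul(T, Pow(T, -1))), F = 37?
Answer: Rational(583, 3) ≈ 194.33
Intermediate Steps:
p = -40 (p = Mul(2, -20) = -40)
Function('y')(T) = Rational(19, 3) (Function('y')(T) = Add(6, Mul(Rational(1, 3), Add(Mul(0, Pow(5, -1)), Mul(T, Pow(T, -1))))) = Add(6, Mul(Rational(1, 3), Add(Mul(0, Rational(1, 5)), 1))) = Add(6, Mul(Rational(1, 3), Add(0, 1))) = Add(6, Mul(Rational(1, 3), 1)) = Add(6, Rational(1, 3)) = Rational(19, 3))
Add(Mul(F, Function('g')(Function('y')(4))), p) = Add(Mul(37, Rational(19, 3)), -40) = Add(Rational(703, 3), -40) = Rational(583, 3)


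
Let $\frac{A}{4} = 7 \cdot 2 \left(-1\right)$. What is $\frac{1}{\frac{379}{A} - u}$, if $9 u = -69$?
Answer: $\frac{168}{151} \approx 1.1126$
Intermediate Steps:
$u = - \frac{23}{3}$ ($u = \frac{1}{9} \left(-69\right) = - \frac{23}{3} \approx -7.6667$)
$A = -56$ ($A = 4 \cdot 7 \cdot 2 \left(-1\right) = 4 \cdot 14 \left(-1\right) = 4 \left(-14\right) = -56$)
$\frac{1}{\frac{379}{A} - u} = \frac{1}{\frac{379}{-56} - - \frac{23}{3}} = \frac{1}{379 \left(- \frac{1}{56}\right) + \frac{23}{3}} = \frac{1}{- \frac{379}{56} + \frac{23}{3}} = \frac{1}{\frac{151}{168}} = \frac{168}{151}$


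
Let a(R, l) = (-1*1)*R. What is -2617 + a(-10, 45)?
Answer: -2607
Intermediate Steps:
a(R, l) = -R
-2617 + a(-10, 45) = -2617 - 1*(-10) = -2617 + 10 = -2607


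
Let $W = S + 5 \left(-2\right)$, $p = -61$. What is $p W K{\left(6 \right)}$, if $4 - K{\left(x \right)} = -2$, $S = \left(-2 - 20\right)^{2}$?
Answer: $-173484$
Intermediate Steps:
$S = 484$ ($S = \left(-2 - 20\right)^{2} = \left(-22\right)^{2} = 484$)
$K{\left(x \right)} = 6$ ($K{\left(x \right)} = 4 - -2 = 4 + 2 = 6$)
$W = 474$ ($W = 484 + 5 \left(-2\right) = 484 - 10 = 474$)
$p W K{\left(6 \right)} = \left(-61\right) 474 \cdot 6 = \left(-28914\right) 6 = -173484$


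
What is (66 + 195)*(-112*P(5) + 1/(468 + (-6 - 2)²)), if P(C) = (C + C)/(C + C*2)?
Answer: -10367355/532 ≈ -19488.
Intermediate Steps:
P(C) = ⅔ (P(C) = (2*C)/(C + 2*C) = (2*C)/((3*C)) = (2*C)*(1/(3*C)) = ⅔)
(66 + 195)*(-112*P(5) + 1/(468 + (-6 - 2)²)) = (66 + 195)*(-112*⅔ + 1/(468 + (-6 - 2)²)) = 261*(-224/3 + 1/(468 + (-8)²)) = 261*(-224/3 + 1/(468 + 64)) = 261*(-224/3 + 1/532) = 261*(-119165/1596) = -10367355/532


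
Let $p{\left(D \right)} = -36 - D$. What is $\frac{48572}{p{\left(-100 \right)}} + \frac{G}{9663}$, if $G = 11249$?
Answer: $\frac{117517793}{154608} \approx 760.1$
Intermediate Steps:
$\frac{48572}{p{\left(-100 \right)}} + \frac{G}{9663} = \frac{48572}{-36 - -100} + \frac{11249}{9663} = \frac{48572}{-36 + 100} + 11249 \cdot \frac{1}{9663} = \frac{48572}{64} + \frac{11249}{9663} = 48572 \cdot \frac{1}{64} + \frac{11249}{9663} = \frac{12143}{16} + \frac{11249}{9663} = \frac{117517793}{154608}$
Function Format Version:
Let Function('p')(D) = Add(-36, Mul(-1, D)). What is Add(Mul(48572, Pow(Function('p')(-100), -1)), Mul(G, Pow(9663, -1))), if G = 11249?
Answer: Rational(117517793, 154608) ≈ 760.10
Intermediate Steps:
Add(Mul(48572, Pow(Function('p')(-100), -1)), Mul(G, Pow(9663, -1))) = Add(Mul(48572, Pow(Add(-36, Mul(-1, -100)), -1)), Mul(11249, Pow(9663, -1))) = Add(Mul(48572, Pow(Add(-36, 100), -1)), Mul(11249, Rational(1, 9663))) = Add(Mul(48572, Pow(64, -1)), Rational(11249, 9663)) = Add(Mul(48572, Rational(1, 64)), Rational(11249, 9663)) = Add(Rational(12143, 16), Rational(11249, 9663)) = Rational(117517793, 154608)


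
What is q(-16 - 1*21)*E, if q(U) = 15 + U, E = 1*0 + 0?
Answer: 0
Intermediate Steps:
E = 0 (E = 0 + 0 = 0)
q(-16 - 1*21)*E = (15 + (-16 - 1*21))*0 = (15 + (-16 - 21))*0 = (15 - 37)*0 = -22*0 = 0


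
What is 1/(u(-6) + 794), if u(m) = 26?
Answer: 1/820 ≈ 0.0012195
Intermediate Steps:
1/(u(-6) + 794) = 1/(26 + 794) = 1/820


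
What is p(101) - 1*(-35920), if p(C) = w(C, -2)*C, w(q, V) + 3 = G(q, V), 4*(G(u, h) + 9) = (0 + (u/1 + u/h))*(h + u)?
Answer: 1287563/8 ≈ 1.6095e+5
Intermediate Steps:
G(u, h) = -9 + (h + u)*(u + u/h)/4 (G(u, h) = -9 + ((0 + (u/1 + u/h))*(h + u))/4 = -9 + ((0 + (u*1 + u/h))*(h + u))/4 = -9 + ((0 + (u + u/h))*(h + u))/4 = -9 + ((u + u/h)*(h + u))/4 = -9 + ((h + u)*(u + u/h))/4 = -9 + (h + u)*(u + u/h)/4)
w(q, V) = -3 + (q² + V*(-36 + q + q² + V*q))/(4*V)
p(C) = C*(-12 - C/4 + C²/8) (p(C) = ((¼)*(C² - 12*(-2) - 2*(-36 + C + C² - 2*C))/(-2))*C = ((¼)*(-½)*(C² + 24 - 2*(-36 + C² - C)))*C = ((¼)*(-½)*(C² + 24 + (72 - 2*C² + 2*C)))*C = ((¼)*(-½)*(96 - C² + 2*C))*C = (-12 - C/4 + C²/8)*C = C*(-12 - C/4 + C²/8))
p(101) - 1*(-35920) = (⅛)*101*(-96 + 101² - 2*101) - 1*(-35920) = (⅛)*101*(-96 + 10201 - 202) + 35920 = (⅛)*101*9903 + 35920 = 1000203/8 + 35920 = 1287563/8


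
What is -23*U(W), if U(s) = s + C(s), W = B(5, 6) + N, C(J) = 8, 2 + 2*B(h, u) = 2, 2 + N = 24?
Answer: -690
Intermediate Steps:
N = 22 (N = -2 + 24 = 22)
B(h, u) = 0 (B(h, u) = -1 + (1/2)*2 = -1 + 1 = 0)
W = 22 (W = 0 + 22 = 22)
U(s) = 8 + s (U(s) = s + 8 = 8 + s)
-23*U(W) = -23*(8 + 22) = -23*30 = -690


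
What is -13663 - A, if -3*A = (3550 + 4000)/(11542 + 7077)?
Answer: -763166641/55857 ≈ -13663.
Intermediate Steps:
A = -7550/55857 (A = -(3550 + 4000)/(3*(11542 + 7077)) = -7550/(3*18619) = -⅓*7550/18619 = -7550/55857 ≈ -0.13517)
-13663 - A = -13663 - 1*(-7550/55857) = -13663 + 7550/55857 = -763166641/55857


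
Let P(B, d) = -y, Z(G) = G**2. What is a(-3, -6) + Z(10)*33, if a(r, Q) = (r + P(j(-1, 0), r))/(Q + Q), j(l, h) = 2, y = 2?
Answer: 39605/12 ≈ 3300.4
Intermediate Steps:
P(B, d) = -2 (P(B, d) = -1*2 = -2)
a(r, Q) = (-2 + r)/(2*Q) (a(r, Q) = (r - 2)/(Q + Q) = (-2 + r)/((2*Q)) = (-2 + r)*(1/(2*Q)) = (-2 + r)/(2*Q))
a(-3, -6) + Z(10)*33 = (1/2)*(-2 - 3)/(-6) + 10**2*33 = (1/2)*(-1/6)*(-5) + 100*33 = 5/12 + 3300 = 39605/12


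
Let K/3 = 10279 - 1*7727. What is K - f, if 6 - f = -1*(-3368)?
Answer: 11018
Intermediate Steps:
K = 7656 (K = 3*(10279 - 1*7727) = 3*(10279 - 7727) = 3*2552 = 7656)
f = -3362 (f = 6 - (-1)*(-3368) = 6 - 1*3368 = 6 - 3368 = -3362)
K - f = 7656 - 1*(-3362) = 7656 + 3362 = 11018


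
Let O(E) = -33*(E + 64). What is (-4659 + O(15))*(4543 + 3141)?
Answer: -55831944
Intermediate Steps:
O(E) = -2112 - 33*E (O(E) = -33*(64 + E) = -2112 - 33*E)
(-4659 + O(15))*(4543 + 3141) = (-4659 + (-2112 - 33*15))*(4543 + 3141) = (-4659 + (-2112 - 495))*7684 = (-4659 - 2607)*7684 = -7266*7684 = -55831944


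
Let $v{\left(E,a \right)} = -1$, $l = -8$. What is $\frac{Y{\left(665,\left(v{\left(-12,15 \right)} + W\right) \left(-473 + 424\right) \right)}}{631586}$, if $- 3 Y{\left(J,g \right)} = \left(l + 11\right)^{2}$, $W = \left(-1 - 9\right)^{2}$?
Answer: $- \frac{3}{631586} \approx -4.7499 \cdot 10^{-6}$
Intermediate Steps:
$W = 100$ ($W = \left(-10\right)^{2} = 100$)
$Y{\left(J,g \right)} = -3$ ($Y{\left(J,g \right)} = - \frac{\left(-8 + 11\right)^{2}}{3} = - \frac{3^{2}}{3} = \left(- \frac{1}{3}\right) 9 = -3$)
$\frac{Y{\left(665,\left(v{\left(-12,15 \right)} + W\right) \left(-473 + 424\right) \right)}}{631586} = - \frac{3}{631586}$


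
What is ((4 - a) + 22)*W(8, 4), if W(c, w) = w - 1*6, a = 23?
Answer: -6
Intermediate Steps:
W(c, w) = -6 + w (W(c, w) = w - 6 = -6 + w)
((4 - a) + 22)*W(8, 4) = ((4 - 1*23) + 22)*(-6 + 4) = ((4 - 23) + 22)*(-2) = (-19 + 22)*(-2) = 3*(-2) = -6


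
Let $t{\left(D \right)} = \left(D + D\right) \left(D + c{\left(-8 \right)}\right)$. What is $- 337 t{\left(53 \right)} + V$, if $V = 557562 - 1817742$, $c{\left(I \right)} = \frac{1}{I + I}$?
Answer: $- \frac{25209707}{8} \approx -3.1512 \cdot 10^{6}$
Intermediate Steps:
$c{\left(I \right)} = \frac{1}{2 I}$
$V = -1260180$ ($V = 557562 - 1817742 = -1260180$)
$t{\left(D \right)} = 2 D \left(- \frac{1}{16} + D\right)$ ($t{\left(D \right)} = \left(D + D\right) \left(D + \frac{1}{2 \left(-8\right)}\right) = 2 D \left(D + \frac{1}{2} \left(- \frac{1}{8}\right)\right) = 2 D \left(D - \frac{1}{16}\right) = 2 D \left(- \frac{1}{16} + D\right)$)
$- 337 t{\left(53 \right)} + V = - 337 \cdot \frac{1}{8} \cdot 53 \left(-1 + 16 \cdot 53\right) - 1260180 = - 337 \cdot \frac{1}{8} \cdot 53 \left(-1 + 848\right) - 1260180 = - 337 \cdot \frac{1}{8} \cdot 53 \cdot 847 - 1260180 = \left(-337\right) \frac{44891}{8} - 1260180 = - \frac{15128267}{8} - 1260180 = - \frac{25209707}{8}$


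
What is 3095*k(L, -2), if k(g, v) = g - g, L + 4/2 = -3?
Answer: 0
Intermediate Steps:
L = -5 (L = -2 - 3 = -5)
k(g, v) = 0
3095*k(L, -2) = 3095*0 = 0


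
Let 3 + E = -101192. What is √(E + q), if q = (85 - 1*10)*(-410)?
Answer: I*√131945 ≈ 363.24*I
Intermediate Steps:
E = -101195 (E = -3 - 101192 = -101195)
q = -30750 (q = (85 - 10)*(-410) = 75*(-410) = -30750)
√(E + q) = √(-101195 - 30750) = √(-131945) = I*√131945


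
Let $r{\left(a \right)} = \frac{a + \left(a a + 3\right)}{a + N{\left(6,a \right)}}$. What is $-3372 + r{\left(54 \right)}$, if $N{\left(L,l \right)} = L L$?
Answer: $- \frac{100169}{30} \approx -3339.0$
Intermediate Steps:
$N{\left(L,l \right)} = L^{2}$
$r{\left(a \right)} = \frac{3 + a + a^{2}}{36 + a}$ ($r{\left(a \right)} = \frac{a + \left(a a + 3\right)}{a + 6^{2}} = \frac{a + \left(a^{2} + 3\right)}{a + 36} = \frac{a + \left(3 + a^{2}\right)}{36 + a} = \frac{3 + a + a^{2}}{36 + a}$)
$-3372 + r{\left(54 \right)} = -3372 + \frac{3 + 54 + 54^{2}}{36 + 54} = -3372 + \frac{3 + 54 + 2916}{90} = -3372 + \frac{1}{90} \cdot 2973 = -3372 + \frac{991}{30} = - \frac{100169}{30}$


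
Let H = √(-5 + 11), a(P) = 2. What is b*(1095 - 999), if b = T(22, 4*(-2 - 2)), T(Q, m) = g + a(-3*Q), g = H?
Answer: 192 + 96*√6 ≈ 427.15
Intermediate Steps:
H = √6 ≈ 2.4495
g = √6 ≈ 2.4495
T(Q, m) = 2 + √6 (T(Q, m) = √6 + 2 = 2 + √6)
b = 2 + √6 ≈ 4.4495
b*(1095 - 999) = (2 + √6)*(1095 - 999) = (2 + √6)*96 = 192 + 96*√6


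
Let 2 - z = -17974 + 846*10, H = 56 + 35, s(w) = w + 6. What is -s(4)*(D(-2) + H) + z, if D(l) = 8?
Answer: 8526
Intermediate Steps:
s(w) = 6 + w
H = 91
z = 9516 (z = 2 - (-17974 + 846*10) = 2 - (-17974 + 8460) = 2 - 1*(-9514) = 2 + 9514 = 9516)
-s(4)*(D(-2) + H) + z = -(6 + 4)*(8 + 91) + 9516 = -10*99 + 9516 = -1*990 + 9516 = -990 + 9516 = 8526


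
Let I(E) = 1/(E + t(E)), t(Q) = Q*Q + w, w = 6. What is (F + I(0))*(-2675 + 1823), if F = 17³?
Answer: -4186018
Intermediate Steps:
t(Q) = 6 + Q² (t(Q) = Q*Q + 6 = Q² + 6 = 6 + Q²)
I(E) = 1/(6 + E + E²) (I(E) = 1/(E + (6 + E²)) = 1/(6 + E + E²))
F = 4913
(F + I(0))*(-2675 + 1823) = (4913 + 1/(6 + 0 + 0²))*(-2675 + 1823) = (4913 + 1/(6 + 0 + 0))*(-852) = (4913 + 1/6)*(-852) = (4913 + ⅙)*(-852) = (29479/6)*(-852) = -4186018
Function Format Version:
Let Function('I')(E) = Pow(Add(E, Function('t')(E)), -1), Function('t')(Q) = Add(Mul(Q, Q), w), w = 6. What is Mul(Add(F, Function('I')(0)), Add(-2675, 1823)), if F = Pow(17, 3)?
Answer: -4186018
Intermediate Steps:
Function('t')(Q) = Add(6, Pow(Q, 2)) (Function('t')(Q) = Add(Mul(Q, Q), 6) = Add(Pow(Q, 2), 6) = Add(6, Pow(Q, 2)))
Function('I')(E) = Pow(Add(6, E, Pow(E, 2)), -1) (Function('I')(E) = Pow(Add(E, Add(6, Pow(E, 2))), -1) = Pow(Add(6, E, Pow(E, 2)), -1))
F = 4913
Mul(Add(F, Function('I')(0)), Add(-2675, 1823)) = Mul(Add(4913, Pow(Add(6, 0, Pow(0, 2)), -1)), Add(-2675, 1823)) = Mul(Add(4913, Pow(Add(6, 0, 0), -1)), -852) = Mul(Add(4913, Pow(6, -1)), -852) = Mul(Add(4913, Rational(1, 6)), -852) = Mul(Rational(29479, 6), -852) = -4186018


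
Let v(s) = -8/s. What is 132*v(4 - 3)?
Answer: -1056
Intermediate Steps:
132*v(4 - 3) = 132*(-8/(4 - 3)) = 132*(-8/1) = 132*(-8*1) = 132*(-8) = -1056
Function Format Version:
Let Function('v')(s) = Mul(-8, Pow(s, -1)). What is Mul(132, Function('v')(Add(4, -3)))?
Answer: -1056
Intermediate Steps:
Mul(132, Function('v')(Add(4, -3))) = Mul(132, Mul(-8, Pow(Add(4, -3), -1))) = Mul(132, Mul(-8, Pow(1, -1))) = Mul(132, Mul(-8, 1)) = Mul(132, -8) = -1056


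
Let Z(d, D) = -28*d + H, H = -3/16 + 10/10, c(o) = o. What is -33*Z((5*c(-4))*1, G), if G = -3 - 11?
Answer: -296109/16 ≈ -18507.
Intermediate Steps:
H = 13/16 (H = -3*1/16 + 10*(1/10) = -3/16 + 1 = 13/16 ≈ 0.81250)
G = -14
Z(d, D) = 13/16 - 28*d (Z(d, D) = -28*d + 13/16 = 13/16 - 28*d)
-33*Z((5*c(-4))*1, G) = -33*(13/16 - 28*5*(-4)) = -33*(13/16 - (-560)) = -33*(13/16 - 28*(-20)) = -33*(13/16 + 560) = -33*8973/16 = -296109/16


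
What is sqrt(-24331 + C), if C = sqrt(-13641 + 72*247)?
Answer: sqrt(-24331 + sqrt(4143)) ≈ 155.78*I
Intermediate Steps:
C = sqrt(4143) (C = sqrt(-13641 + 17784) = sqrt(4143) ≈ 64.366)
sqrt(-24331 + C) = sqrt(-24331 + sqrt(4143))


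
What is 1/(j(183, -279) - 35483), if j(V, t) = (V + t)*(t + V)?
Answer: -1/26267 ≈ -3.8071e-5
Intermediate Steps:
j(V, t) = (V + t)**2 (j(V, t) = (V + t)*(V + t) = (V + t)**2)
1/(j(183, -279) - 35483) = 1/((183 - 279)**2 - 35483) = 1/((-96)**2 - 35483) = 1/(9216 - 35483) = 1/(-26267) = -1/26267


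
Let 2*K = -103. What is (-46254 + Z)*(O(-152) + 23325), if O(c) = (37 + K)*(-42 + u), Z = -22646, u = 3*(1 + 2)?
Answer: -1640061150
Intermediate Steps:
u = 9 (u = 3*3 = 9)
K = -103/2 (K = (½)*(-103) = -103/2 ≈ -51.500)
O(c) = 957/2 (O(c) = (37 - 103/2)*(-42 + 9) = -29/2*(-33) = 957/2)
(-46254 + Z)*(O(-152) + 23325) = (-46254 - 22646)*(957/2 + 23325) = -68900*47607/2 = -1640061150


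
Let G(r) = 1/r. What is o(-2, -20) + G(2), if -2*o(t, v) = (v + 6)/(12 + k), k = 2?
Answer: 1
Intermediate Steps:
o(t, v) = -3/14 - v/28 (o(t, v) = -(v + 6)/(2*(12 + 2)) = -(6 + v)/(2*14) = -(3/7 + v/14)/2 = -3/14 - v/28)
o(-2, -20) + G(2) = (-3/14 - 1/28*(-20)) + 1/2 = (-3/14 + 5/7) + ½ = ½ + ½ = 1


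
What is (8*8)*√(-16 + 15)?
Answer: 64*I ≈ 64.0*I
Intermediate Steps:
(8*8)*√(-16 + 15) = 64*√(-1) = 64*I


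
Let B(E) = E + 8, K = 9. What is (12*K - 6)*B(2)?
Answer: 1020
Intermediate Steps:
B(E) = 8 + E
(12*K - 6)*B(2) = (12*9 - 6)*(8 + 2) = (108 - 6)*10 = 102*10 = 1020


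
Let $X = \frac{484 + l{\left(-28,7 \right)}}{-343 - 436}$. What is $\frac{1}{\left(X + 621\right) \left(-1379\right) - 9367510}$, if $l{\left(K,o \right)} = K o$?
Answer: $- \frac{779}{7963996799} \approx -9.7815 \cdot 10^{-8}$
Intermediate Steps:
$X = - \frac{288}{779}$ ($X = \frac{484 - 196}{-343 - 436} = \frac{484 - 196}{-779} = 288 \left(- \frac{1}{779}\right) = - \frac{288}{779} \approx -0.3697$)
$\frac{1}{\left(X + 621\right) \left(-1379\right) - 9367510} = \frac{1}{\left(- \frac{288}{779} + 621\right) \left(-1379\right) - 9367510} = \frac{1}{\frac{483471}{779} \left(-1379\right) - 9367510} = \frac{1}{- \frac{666706509}{779} - 9367510} = \frac{1}{- \frac{7963996799}{779}} = - \frac{779}{7963996799}$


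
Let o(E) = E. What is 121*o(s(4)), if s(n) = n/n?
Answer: 121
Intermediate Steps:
s(n) = 1
121*o(s(4)) = 121*1 = 121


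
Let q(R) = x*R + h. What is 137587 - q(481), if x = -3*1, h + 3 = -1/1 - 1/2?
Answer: 278069/2 ≈ 1.3903e+5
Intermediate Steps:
h = -9/2 (h = -3 + (-1/1 - 1/2) = -3 + (-1*1 - 1*½) = -3 + (-1 - ½) = -3 - 3/2 = -9/2 ≈ -4.5000)
x = -3
q(R) = -9/2 - 3*R (q(R) = -3*R - 9/2 = -9/2 - 3*R)
137587 - q(481) = 137587 - (-9/2 - 3*481) = 137587 - (-9/2 - 1443) = 137587 - 1*(-2895/2) = 137587 + 2895/2 = 278069/2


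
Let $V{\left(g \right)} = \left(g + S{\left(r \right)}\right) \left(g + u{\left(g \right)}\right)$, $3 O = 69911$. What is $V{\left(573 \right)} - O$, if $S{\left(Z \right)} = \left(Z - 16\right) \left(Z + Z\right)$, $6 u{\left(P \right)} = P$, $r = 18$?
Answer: $\frac{2447273}{6} \approx 4.0788 \cdot 10^{5}$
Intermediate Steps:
$u{\left(P \right)} = \frac{P}{6}$
$S{\left(Z \right)} = 2 Z \left(-16 + Z\right)$ ($S{\left(Z \right)} = \left(-16 + Z\right) 2 Z = 2 Z \left(-16 + Z\right)$)
$O = \frac{69911}{3}$ ($O = \frac{1}{3} \cdot 69911 = \frac{69911}{3} \approx 23304.0$)
$V{\left(g \right)} = \frac{7 g \left(72 + g\right)}{6}$ ($V{\left(g \right)} = \left(g + 2 \cdot 18 \left(-16 + 18\right)\right) \left(g + \frac{g}{6}\right) = \left(g + 2 \cdot 18 \cdot 2\right) \frac{7 g}{6} = \left(g + 72\right) \frac{7 g}{6} = \left(72 + g\right) \frac{7 g}{6} = \frac{7 g \left(72 + g\right)}{6}$)
$V{\left(573 \right)} - O = \frac{7}{6} \cdot 573 \left(72 + 573\right) - \frac{69911}{3} = \frac{7}{6} \cdot 573 \cdot 645 - \frac{69911}{3} = \frac{862365}{2} - \frac{69911}{3} = \frac{2447273}{6}$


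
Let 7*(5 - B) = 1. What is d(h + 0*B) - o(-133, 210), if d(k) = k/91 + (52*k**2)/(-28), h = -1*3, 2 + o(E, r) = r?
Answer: -20452/91 ≈ -224.75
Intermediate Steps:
o(E, r) = -2 + r
B = 34/7 (B = 5 - 1/7*1 = 5 - 1/7 = 34/7 ≈ 4.8571)
h = -3
d(k) = -13*k**2/7 + k/91 (d(k) = k*(1/91) + (52*k**2)*(-1/28) = k/91 - 13*k**2/7 = -13*k**2/7 + k/91)
d(h + 0*B) - o(-133, 210) = (-3 + 0*(34/7))*(1 - 169*(-3 + 0*(34/7)))/91 - (-2 + 210) = (-3 + 0)*(1 - 169*(-3 + 0))/91 - 1*208 = (1/91)*(-3)*(1 - 169*(-3)) - 208 = (1/91)*(-3)*(1 + 507) - 208 = (1/91)*(-3)*508 - 208 = -1524/91 - 208 = -20452/91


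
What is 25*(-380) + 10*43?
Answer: -9070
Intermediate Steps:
25*(-380) + 10*43 = -9500 + 430 = -9070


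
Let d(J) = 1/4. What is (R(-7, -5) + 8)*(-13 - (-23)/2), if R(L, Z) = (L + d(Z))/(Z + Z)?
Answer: -1041/80 ≈ -13.012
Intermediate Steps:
d(J) = 1/4
R(L, Z) = (1/4 + L)/(2*Z) (R(L, Z) = (L + 1/4)/(Z + Z) = (1/4 + L)/((2*Z)) = (1/4 + L)*(1/(2*Z)) = (1/4 + L)/(2*Z))
(R(-7, -5) + 8)*(-13 - (-23)/2) = ((1/8)*(1 + 4*(-7))/(-5) + 8)*(-13 - (-23)/2) = ((1/8)*(-1/5)*(1 - 28) + 8)*(-13 - (-23)/2) = ((1/8)*(-1/5)*(-27) + 8)*(-13 - 1*(-23/2)) = (27/40 + 8)*(-13 + 23/2) = (347/40)*(-3/2) = -1041/80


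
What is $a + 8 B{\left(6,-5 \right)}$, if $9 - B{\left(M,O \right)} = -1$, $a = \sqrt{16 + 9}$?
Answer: $85$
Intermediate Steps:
$a = 5$ ($a = \sqrt{25} = 5$)
$B{\left(M,O \right)} = 10$ ($B{\left(M,O \right)} = 9 - -1 = 9 + 1 = 10$)
$a + 8 B{\left(6,-5 \right)} = 5 + 8 \cdot 10 = 5 + 80 = 85$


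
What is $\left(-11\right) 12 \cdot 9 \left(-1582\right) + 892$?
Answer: $1880308$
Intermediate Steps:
$\left(-11\right) 12 \cdot 9 \left(-1582\right) + 892 = \left(-132\right) 9 \left(-1582\right) + 892 = \left(-1188\right) \left(-1582\right) + 892 = 1879416 + 892 = 1880308$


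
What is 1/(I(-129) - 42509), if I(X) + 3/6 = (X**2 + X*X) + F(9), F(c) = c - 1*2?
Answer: -2/18441 ≈ -0.00010845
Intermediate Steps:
F(c) = -2 + c (F(c) = c - 2 = -2 + c)
I(X) = 13/2 + 2*X**2 (I(X) = -1/2 + ((X**2 + X*X) + (-2 + 9)) = -1/2 + ((X**2 + X**2) + 7) = -1/2 + (2*X**2 + 7) = -1/2 + (7 + 2*X**2) = 13/2 + 2*X**2)
1/(I(-129) - 42509) = 1/((13/2 + 2*(-129)**2) - 42509) = 1/((13/2 + 2*16641) - 42509) = 1/((13/2 + 33282) - 42509) = 1/(66577/2 - 42509) = 1/(-18441/2) = -2/18441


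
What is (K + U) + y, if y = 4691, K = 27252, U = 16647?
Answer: 48590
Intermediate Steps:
(K + U) + y = (27252 + 16647) + 4691 = 43899 + 4691 = 48590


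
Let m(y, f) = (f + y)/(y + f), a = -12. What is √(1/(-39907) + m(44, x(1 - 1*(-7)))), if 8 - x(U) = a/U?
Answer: 3*√176947638/39907 ≈ 0.99999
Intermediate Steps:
x(U) = 8 + 12/U (x(U) = 8 - (-12)/U = 8 + 12/U)
m(y, f) = 1 (m(y, f) = (f + y)/(f + y) = 1)
√(1/(-39907) + m(44, x(1 - 1*(-7)))) = √(1/(-39907) + 1) = √(-1/39907 + 1) = √(39906/39907) = 3*√176947638/39907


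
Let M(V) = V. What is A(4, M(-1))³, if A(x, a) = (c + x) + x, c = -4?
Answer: 64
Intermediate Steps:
A(x, a) = -4 + 2*x (A(x, a) = (-4 + x) + x = -4 + 2*x)
A(4, M(-1))³ = (-4 + 2*4)³ = (-4 + 8)³ = 4³ = 64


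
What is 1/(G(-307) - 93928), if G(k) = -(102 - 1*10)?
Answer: -1/94020 ≈ -1.0636e-5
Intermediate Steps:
G(k) = -92 (G(k) = -(102 - 10) = -1*92 = -92)
1/(G(-307) - 93928) = 1/(-92 - 93928) = 1/(-94020) = -1/94020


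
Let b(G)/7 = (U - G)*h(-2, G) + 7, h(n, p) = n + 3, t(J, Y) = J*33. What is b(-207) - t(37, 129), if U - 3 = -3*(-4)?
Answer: 382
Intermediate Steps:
t(J, Y) = 33*J
U = 15 (U = 3 - 3*(-4) = 3 + 12 = 15)
h(n, p) = 3 + n
b(G) = 154 - 7*G (b(G) = 7*((15 - G)*(3 - 2) + 7) = 7*((15 - G)*1 + 7) = 7*((15 - G) + 7) = 7*(22 - G) = 154 - 7*G)
b(-207) - t(37, 129) = (154 - 7*(-207)) - 33*37 = (154 + 1449) - 1*1221 = 1603 - 1221 = 382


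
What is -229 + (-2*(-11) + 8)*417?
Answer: 12281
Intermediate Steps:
-229 + (-2*(-11) + 8)*417 = -229 + (22 + 8)*417 = -229 + 30*417 = -229 + 12510 = 12281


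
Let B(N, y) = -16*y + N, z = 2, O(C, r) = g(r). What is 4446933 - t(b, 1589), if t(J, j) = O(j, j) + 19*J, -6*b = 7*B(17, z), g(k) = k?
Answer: 8890023/2 ≈ 4.4450e+6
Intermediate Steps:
O(C, r) = r
B(N, y) = N - 16*y
b = 35/2 (b = -7*(17 - 16*2)/6 = -7*(17 - 32)/6 = -7*(-15)/6 = -⅙*(-105) = 35/2 ≈ 17.500)
t(J, j) = j + 19*J
4446933 - t(b, 1589) = 4446933 - (1589 + 19*(35/2)) = 4446933 - (1589 + 665/2) = 4446933 - 1*3843/2 = 4446933 - 3843/2 = 8890023/2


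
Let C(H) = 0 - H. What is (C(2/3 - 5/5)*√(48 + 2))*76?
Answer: 380*√2/3 ≈ 179.13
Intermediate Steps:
C(H) = -H
(C(2/3 - 5/5)*√(48 + 2))*76 = ((-(2/3 - 5/5))*√(48 + 2))*76 = ((-(2*(⅓) - 5*⅕))*√50)*76 = ((-(⅔ - 1))*(5*√2))*76 = ((-1*(-⅓))*(5*√2))*76 = ((5*√2)/3)*76 = (5*√2/3)*76 = 380*√2/3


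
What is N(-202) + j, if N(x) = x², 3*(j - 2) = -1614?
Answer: 40268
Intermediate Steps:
j = -536 (j = 2 + (⅓)*(-1614) = 2 - 538 = -536)
N(-202) + j = (-202)² - 536 = 40804 - 536 = 40268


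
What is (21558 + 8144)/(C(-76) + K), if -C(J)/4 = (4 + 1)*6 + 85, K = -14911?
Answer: -29702/15371 ≈ -1.9323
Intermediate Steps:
C(J) = -460 (C(J) = -4*((4 + 1)*6 + 85) = -4*(5*6 + 85) = -4*(30 + 85) = -4*115 = -460)
(21558 + 8144)/(C(-76) + K) = (21558 + 8144)/(-460 - 14911) = 29702/(-15371) = 29702*(-1/15371) = -29702/15371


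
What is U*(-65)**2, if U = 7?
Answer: 29575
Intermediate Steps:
U*(-65)**2 = 7*(-65)**2 = 7*4225 = 29575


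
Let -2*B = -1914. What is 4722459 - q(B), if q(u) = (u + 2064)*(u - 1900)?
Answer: 7571262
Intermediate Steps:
B = 957 (B = -1/2*(-1914) = 957)
q(u) = (-1900 + u)*(2064 + u) (q(u) = (2064 + u)*(-1900 + u) = (-1900 + u)*(2064 + u))
4722459 - q(B) = 4722459 - (-3921600 + 957**2 + 164*957) = 4722459 - (-3921600 + 915849 + 156948) = 4722459 - 1*(-2848803) = 4722459 + 2848803 = 7571262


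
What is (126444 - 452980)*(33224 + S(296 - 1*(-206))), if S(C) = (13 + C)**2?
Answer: -97454342664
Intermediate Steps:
(126444 - 452980)*(33224 + S(296 - 1*(-206))) = (126444 - 452980)*(33224 + (13 + (296 - 1*(-206)))**2) = -326536*(33224 + (13 + (296 + 206))**2) = -326536*(33224 + (13 + 502)**2) = -326536*(33224 + 515**2) = -326536*(33224 + 265225) = -326536*298449 = -97454342664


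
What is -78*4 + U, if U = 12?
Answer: -300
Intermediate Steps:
-78*4 + U = -78*4 + 12 = -13*24 + 12 = -312 + 12 = -300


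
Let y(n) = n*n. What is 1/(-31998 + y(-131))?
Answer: -1/14837 ≈ -6.7399e-5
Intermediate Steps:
y(n) = n**2
1/(-31998 + y(-131)) = 1/(-31998 + (-131)**2) = 1/(-31998 + 17161) = 1/(-14837) = -1/14837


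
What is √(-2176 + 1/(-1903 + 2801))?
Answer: I*√1754734206/898 ≈ 46.648*I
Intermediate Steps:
√(-2176 + 1/(-1903 + 2801)) = √(-2176 + 1/898) = √(-1954047/898) = I*√1754734206/898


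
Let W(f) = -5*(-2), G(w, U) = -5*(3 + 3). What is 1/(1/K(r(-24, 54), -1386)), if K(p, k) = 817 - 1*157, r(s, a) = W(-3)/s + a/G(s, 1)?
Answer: 660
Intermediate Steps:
G(w, U) = -30 (G(w, U) = -5*6 = -30)
W(f) = 10
r(s, a) = 10/s - a/30 (r(s, a) = 10/s + a/(-30) = 10/s + a*(-1/30) = 10/s - a/30)
K(p, k) = 660 (K(p, k) = 817 - 157 = 660)
1/(1/K(r(-24, 54), -1386)) = 1/(1/660) = 660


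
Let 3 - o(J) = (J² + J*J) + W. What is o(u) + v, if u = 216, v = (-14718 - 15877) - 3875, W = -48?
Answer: -127731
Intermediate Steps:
v = -34470 (v = -30595 - 3875 = -34470)
o(J) = 51 - 2*J² (o(J) = 3 - ((J² + J*J) - 48) = 3 - ((J² + J²) - 48) = 3 - (2*J² - 48) = 3 - (-48 + 2*J²) = 3 + (48 - 2*J²) = 51 - 2*J²)
o(u) + v = (51 - 2*216²) - 34470 = (51 - 2*46656) - 34470 = (51 - 93312) - 34470 = -93261 - 34470 = -127731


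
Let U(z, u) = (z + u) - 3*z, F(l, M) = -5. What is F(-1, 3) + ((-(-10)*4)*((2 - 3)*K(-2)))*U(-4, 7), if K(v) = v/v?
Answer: -605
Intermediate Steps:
K(v) = 1
U(z, u) = u - 2*z (U(z, u) = (u + z) - 3*z = u - 2*z)
F(-1, 3) + ((-(-10)*4)*((2 - 3)*K(-2)))*U(-4, 7) = -5 + ((-(-10)*4)*((2 - 3)*1))*(7 - 2*(-4)) = -5 + ((-5*(-8))*(-1*1))*(7 + 8) = -5 + (40*(-1))*15 = -5 - 40*15 = -5 - 600 = -605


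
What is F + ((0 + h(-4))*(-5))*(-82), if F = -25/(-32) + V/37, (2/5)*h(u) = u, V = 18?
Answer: -4852899/1184 ≈ -4098.7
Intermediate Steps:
h(u) = 5*u/2
F = 1501/1184 (F = -25/(-32) + 18/37 = -25*(-1/32) + 18*(1/37) = 25/32 + 18/37 = 1501/1184 ≈ 1.2677)
F + ((0 + h(-4))*(-5))*(-82) = 1501/1184 + ((0 + (5/2)*(-4))*(-5))*(-82) = 1501/1184 + ((0 - 10)*(-5))*(-82) = 1501/1184 - 10*(-5)*(-82) = 1501/1184 + 50*(-82) = 1501/1184 - 4100 = -4852899/1184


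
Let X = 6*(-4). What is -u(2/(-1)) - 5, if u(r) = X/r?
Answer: -17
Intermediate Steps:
X = -24
u(r) = -24/r
-u(2/(-1)) - 5 = -(-24)/(2/(-1)) - 5 = -(-24)/(2*(-1)) - 5 = -(-24)/(-2) - 5 = -(-24)*(-1)/2 - 5 = -1*12 - 5 = -12 - 5 = -17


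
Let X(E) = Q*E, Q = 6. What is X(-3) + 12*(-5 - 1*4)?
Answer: -126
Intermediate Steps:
X(E) = 6*E
X(-3) + 12*(-5 - 1*4) = 6*(-3) + 12*(-5 - 1*4) = -18 + 12*(-5 - 4) = -18 + 12*(-9) = -18 - 108 = -126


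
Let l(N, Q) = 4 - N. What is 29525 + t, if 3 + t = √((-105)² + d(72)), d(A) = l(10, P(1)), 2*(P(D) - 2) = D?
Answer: 29522 + √11019 ≈ 29627.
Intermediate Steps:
P(D) = 2 + D/2
d(A) = -6 (d(A) = 4 - 1*10 = 4 - 10 = -6)
t = -3 + √11019 (t = -3 + √((-105)² - 6) = -3 + √(11025 - 6) = -3 + √11019 ≈ 101.97)
29525 + t = 29525 + (-3 + √11019) = 29522 + √11019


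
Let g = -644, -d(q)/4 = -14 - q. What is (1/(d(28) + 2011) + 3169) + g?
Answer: 5501976/2179 ≈ 2525.0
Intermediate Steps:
d(q) = 56 + 4*q (d(q) = -4*(-14 - q) = 56 + 4*q)
(1/(d(28) + 2011) + 3169) + g = (1/((56 + 4*28) + 2011) + 3169) - 644 = (1/((56 + 112) + 2011) + 3169) - 644 = (1/(168 + 2011) + 3169) - 644 = (1/2179 + 3169) - 644 = 6905252/2179 - 644 = 5501976/2179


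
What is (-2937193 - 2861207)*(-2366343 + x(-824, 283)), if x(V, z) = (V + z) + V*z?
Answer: 15076280678400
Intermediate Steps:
x(V, z) = V + z + V*z
(-2937193 - 2861207)*(-2366343 + x(-824, 283)) = (-2937193 - 2861207)*(-2366343 + (-824 + 283 - 824*283)) = -5798400*(-2366343 + (-824 + 283 - 233192)) = -5798400*(-2366343 - 233733) = -5798400*(-2600076) = 15076280678400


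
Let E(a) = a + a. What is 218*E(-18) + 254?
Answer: -7594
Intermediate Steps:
E(a) = 2*a
218*E(-18) + 254 = 218*(2*(-18)) + 254 = 218*(-36) + 254 = -7848 + 254 = -7594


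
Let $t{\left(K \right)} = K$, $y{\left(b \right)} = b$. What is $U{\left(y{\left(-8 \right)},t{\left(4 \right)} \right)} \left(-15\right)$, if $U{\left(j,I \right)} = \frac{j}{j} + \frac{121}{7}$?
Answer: $- \frac{1920}{7} \approx -274.29$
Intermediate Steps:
$U{\left(j,I \right)} = \frac{128}{7}$ ($U{\left(j,I \right)} = 1 + 121 \cdot \frac{1}{7} = 1 + \frac{121}{7} = \frac{128}{7}$)
$U{\left(y{\left(-8 \right)},t{\left(4 \right)} \right)} \left(-15\right) = \frac{128}{7} \left(-15\right) = - \frac{1920}{7}$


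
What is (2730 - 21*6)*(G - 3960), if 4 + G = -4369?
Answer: -21699132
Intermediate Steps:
G = -4373 (G = -4 - 4369 = -4373)
(2730 - 21*6)*(G - 3960) = (2730 - 21*6)*(-4373 - 3960) = (2730 - 126)*(-8333) = 2604*(-8333) = -21699132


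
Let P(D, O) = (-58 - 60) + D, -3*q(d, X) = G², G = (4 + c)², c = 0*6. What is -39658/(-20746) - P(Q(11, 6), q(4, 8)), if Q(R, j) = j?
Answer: 1181605/10373 ≈ 113.91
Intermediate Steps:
c = 0
G = 16 (G = (4 + 0)² = 4² = 16)
q(d, X) = -256/3 (q(d, X) = -⅓*16² = -⅓*256 = -256/3)
P(D, O) = -118 + D
-39658/(-20746) - P(Q(11, 6), q(4, 8)) = -39658/(-20746) - (-118 + 6) = -39658*(-1/20746) - 1*(-112) = 19829/10373 + 112 = 1181605/10373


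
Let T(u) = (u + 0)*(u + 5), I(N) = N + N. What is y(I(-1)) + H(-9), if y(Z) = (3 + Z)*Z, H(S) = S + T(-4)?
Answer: -15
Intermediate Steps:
I(N) = 2*N
T(u) = u*(5 + u)
H(S) = -4 + S (H(S) = S - 4*(5 - 4) = S - 4*1 = S - 4 = -4 + S)
y(Z) = Z*(3 + Z)
y(I(-1)) + H(-9) = (2*(-1))*(3 + 2*(-1)) + (-4 - 9) = -2*(3 - 2) - 13 = -2*1 - 13 = -2 - 13 = -15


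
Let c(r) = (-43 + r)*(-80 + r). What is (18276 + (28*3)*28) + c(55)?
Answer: 20328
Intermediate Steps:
c(r) = (-80 + r)*(-43 + r)
(18276 + (28*3)*28) + c(55) = (18276 + (28*3)*28) + (3440 + 55² - 123*55) = (18276 + 84*28) + (3440 + 3025 - 6765) = (18276 + 2352) - 300 = 20628 - 300 = 20328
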